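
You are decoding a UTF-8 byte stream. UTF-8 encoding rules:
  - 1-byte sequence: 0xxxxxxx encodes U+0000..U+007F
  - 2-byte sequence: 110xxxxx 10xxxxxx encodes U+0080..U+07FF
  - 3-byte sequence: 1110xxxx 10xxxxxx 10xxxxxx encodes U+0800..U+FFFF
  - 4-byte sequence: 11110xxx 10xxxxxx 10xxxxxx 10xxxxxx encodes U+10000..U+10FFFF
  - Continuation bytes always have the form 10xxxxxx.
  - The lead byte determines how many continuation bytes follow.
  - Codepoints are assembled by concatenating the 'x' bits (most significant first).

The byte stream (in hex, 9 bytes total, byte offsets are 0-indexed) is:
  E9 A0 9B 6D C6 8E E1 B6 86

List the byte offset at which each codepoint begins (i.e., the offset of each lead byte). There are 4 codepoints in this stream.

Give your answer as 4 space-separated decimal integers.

Byte[0]=E9: 3-byte lead, need 2 cont bytes. acc=0x9
Byte[1]=A0: continuation. acc=(acc<<6)|0x20=0x260
Byte[2]=9B: continuation. acc=(acc<<6)|0x1B=0x981B
Completed: cp=U+981B (starts at byte 0)
Byte[3]=6D: 1-byte ASCII. cp=U+006D
Byte[4]=C6: 2-byte lead, need 1 cont bytes. acc=0x6
Byte[5]=8E: continuation. acc=(acc<<6)|0x0E=0x18E
Completed: cp=U+018E (starts at byte 4)
Byte[6]=E1: 3-byte lead, need 2 cont bytes. acc=0x1
Byte[7]=B6: continuation. acc=(acc<<6)|0x36=0x76
Byte[8]=86: continuation. acc=(acc<<6)|0x06=0x1D86
Completed: cp=U+1D86 (starts at byte 6)

Answer: 0 3 4 6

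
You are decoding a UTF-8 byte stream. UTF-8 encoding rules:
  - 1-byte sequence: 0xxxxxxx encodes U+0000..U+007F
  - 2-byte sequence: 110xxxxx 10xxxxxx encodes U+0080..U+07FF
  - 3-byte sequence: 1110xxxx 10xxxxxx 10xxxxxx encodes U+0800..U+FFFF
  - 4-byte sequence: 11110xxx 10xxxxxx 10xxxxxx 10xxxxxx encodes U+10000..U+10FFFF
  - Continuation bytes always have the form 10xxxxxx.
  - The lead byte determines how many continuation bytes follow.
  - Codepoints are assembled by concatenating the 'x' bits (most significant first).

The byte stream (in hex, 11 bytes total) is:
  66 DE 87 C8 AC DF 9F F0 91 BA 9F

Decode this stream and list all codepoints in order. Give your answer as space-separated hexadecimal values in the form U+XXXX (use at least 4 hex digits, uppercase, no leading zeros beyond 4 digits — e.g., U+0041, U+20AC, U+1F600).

Answer: U+0066 U+0787 U+022C U+07DF U+11E9F

Derivation:
Byte[0]=66: 1-byte ASCII. cp=U+0066
Byte[1]=DE: 2-byte lead, need 1 cont bytes. acc=0x1E
Byte[2]=87: continuation. acc=(acc<<6)|0x07=0x787
Completed: cp=U+0787 (starts at byte 1)
Byte[3]=C8: 2-byte lead, need 1 cont bytes. acc=0x8
Byte[4]=AC: continuation. acc=(acc<<6)|0x2C=0x22C
Completed: cp=U+022C (starts at byte 3)
Byte[5]=DF: 2-byte lead, need 1 cont bytes. acc=0x1F
Byte[6]=9F: continuation. acc=(acc<<6)|0x1F=0x7DF
Completed: cp=U+07DF (starts at byte 5)
Byte[7]=F0: 4-byte lead, need 3 cont bytes. acc=0x0
Byte[8]=91: continuation. acc=(acc<<6)|0x11=0x11
Byte[9]=BA: continuation. acc=(acc<<6)|0x3A=0x47A
Byte[10]=9F: continuation. acc=(acc<<6)|0x1F=0x11E9F
Completed: cp=U+11E9F (starts at byte 7)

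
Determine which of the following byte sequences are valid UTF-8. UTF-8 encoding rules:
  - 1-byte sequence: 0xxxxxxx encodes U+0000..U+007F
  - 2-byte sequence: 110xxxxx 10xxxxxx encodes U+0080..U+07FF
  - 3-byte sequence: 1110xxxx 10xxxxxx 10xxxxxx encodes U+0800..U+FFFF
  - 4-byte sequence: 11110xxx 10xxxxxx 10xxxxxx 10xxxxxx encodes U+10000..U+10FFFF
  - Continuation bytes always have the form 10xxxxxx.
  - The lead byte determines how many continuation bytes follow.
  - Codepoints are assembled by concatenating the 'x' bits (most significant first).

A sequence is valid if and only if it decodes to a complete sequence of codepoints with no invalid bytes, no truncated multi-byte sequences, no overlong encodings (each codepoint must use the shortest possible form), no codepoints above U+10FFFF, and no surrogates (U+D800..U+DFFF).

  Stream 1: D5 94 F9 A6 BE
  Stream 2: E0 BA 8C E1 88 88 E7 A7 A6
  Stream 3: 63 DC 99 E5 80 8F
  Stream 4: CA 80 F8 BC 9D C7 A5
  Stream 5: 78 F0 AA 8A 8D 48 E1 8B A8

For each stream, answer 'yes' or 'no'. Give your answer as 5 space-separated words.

Answer: no yes yes no yes

Derivation:
Stream 1: error at byte offset 2. INVALID
Stream 2: decodes cleanly. VALID
Stream 3: decodes cleanly. VALID
Stream 4: error at byte offset 2. INVALID
Stream 5: decodes cleanly. VALID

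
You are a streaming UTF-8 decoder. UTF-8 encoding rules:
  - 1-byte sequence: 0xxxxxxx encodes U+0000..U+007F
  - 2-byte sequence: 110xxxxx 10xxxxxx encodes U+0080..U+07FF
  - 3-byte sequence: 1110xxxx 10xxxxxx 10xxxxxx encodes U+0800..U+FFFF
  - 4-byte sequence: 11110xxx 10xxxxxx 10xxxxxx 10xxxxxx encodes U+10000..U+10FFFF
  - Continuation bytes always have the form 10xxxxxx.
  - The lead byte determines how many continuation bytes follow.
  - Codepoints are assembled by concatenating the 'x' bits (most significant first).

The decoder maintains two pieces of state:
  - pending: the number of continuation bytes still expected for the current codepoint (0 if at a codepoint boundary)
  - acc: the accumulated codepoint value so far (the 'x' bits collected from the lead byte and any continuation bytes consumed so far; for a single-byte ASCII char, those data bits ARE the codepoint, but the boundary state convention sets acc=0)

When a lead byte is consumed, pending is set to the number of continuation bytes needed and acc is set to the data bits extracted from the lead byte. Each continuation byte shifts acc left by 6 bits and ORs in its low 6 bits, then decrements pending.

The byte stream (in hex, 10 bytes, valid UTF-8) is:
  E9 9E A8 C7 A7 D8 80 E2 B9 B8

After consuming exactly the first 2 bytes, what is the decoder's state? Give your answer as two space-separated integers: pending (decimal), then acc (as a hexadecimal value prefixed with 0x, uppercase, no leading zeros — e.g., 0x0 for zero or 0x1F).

Answer: 1 0x25E

Derivation:
Byte[0]=E9: 3-byte lead. pending=2, acc=0x9
Byte[1]=9E: continuation. acc=(acc<<6)|0x1E=0x25E, pending=1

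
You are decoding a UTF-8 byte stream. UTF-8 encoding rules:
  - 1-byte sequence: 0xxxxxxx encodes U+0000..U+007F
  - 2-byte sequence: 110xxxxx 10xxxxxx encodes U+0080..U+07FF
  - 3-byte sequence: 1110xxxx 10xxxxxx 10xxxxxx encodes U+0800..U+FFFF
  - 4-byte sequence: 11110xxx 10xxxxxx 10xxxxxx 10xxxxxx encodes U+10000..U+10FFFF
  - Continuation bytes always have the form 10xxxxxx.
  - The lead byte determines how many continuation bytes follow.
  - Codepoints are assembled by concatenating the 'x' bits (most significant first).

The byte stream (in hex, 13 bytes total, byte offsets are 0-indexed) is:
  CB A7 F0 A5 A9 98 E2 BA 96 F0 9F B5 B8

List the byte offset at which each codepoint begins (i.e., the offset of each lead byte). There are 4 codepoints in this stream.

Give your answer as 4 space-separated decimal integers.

Byte[0]=CB: 2-byte lead, need 1 cont bytes. acc=0xB
Byte[1]=A7: continuation. acc=(acc<<6)|0x27=0x2E7
Completed: cp=U+02E7 (starts at byte 0)
Byte[2]=F0: 4-byte lead, need 3 cont bytes. acc=0x0
Byte[3]=A5: continuation. acc=(acc<<6)|0x25=0x25
Byte[4]=A9: continuation. acc=(acc<<6)|0x29=0x969
Byte[5]=98: continuation. acc=(acc<<6)|0x18=0x25A58
Completed: cp=U+25A58 (starts at byte 2)
Byte[6]=E2: 3-byte lead, need 2 cont bytes. acc=0x2
Byte[7]=BA: continuation. acc=(acc<<6)|0x3A=0xBA
Byte[8]=96: continuation. acc=(acc<<6)|0x16=0x2E96
Completed: cp=U+2E96 (starts at byte 6)
Byte[9]=F0: 4-byte lead, need 3 cont bytes. acc=0x0
Byte[10]=9F: continuation. acc=(acc<<6)|0x1F=0x1F
Byte[11]=B5: continuation. acc=(acc<<6)|0x35=0x7F5
Byte[12]=B8: continuation. acc=(acc<<6)|0x38=0x1FD78
Completed: cp=U+1FD78 (starts at byte 9)

Answer: 0 2 6 9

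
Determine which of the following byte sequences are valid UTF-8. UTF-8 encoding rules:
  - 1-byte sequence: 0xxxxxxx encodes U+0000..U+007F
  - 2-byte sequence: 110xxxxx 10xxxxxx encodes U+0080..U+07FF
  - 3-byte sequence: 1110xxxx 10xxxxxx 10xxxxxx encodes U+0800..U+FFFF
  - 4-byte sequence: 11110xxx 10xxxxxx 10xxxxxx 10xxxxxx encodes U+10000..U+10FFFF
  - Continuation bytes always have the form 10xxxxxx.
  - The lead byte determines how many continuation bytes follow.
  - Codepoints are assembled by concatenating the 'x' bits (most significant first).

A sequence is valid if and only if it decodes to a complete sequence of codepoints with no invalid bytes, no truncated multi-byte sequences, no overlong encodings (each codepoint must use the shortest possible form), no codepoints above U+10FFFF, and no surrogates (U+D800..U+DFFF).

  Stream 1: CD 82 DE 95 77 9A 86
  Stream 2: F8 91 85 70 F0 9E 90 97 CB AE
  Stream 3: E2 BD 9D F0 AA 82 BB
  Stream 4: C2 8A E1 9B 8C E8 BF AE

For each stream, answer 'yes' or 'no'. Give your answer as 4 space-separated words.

Stream 1: error at byte offset 5. INVALID
Stream 2: error at byte offset 0. INVALID
Stream 3: decodes cleanly. VALID
Stream 4: decodes cleanly. VALID

Answer: no no yes yes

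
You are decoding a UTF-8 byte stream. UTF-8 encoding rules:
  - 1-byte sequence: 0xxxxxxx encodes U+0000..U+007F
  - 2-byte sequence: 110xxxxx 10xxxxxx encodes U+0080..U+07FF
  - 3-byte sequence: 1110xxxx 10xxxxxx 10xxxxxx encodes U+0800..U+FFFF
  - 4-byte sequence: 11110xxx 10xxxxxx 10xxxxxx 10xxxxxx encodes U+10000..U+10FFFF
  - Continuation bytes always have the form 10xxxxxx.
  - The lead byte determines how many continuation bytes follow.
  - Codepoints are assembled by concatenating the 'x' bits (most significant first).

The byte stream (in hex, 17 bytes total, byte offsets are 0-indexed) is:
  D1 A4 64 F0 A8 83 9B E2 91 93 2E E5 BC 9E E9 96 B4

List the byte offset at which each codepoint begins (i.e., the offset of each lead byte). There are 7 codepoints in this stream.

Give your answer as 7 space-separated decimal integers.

Answer: 0 2 3 7 10 11 14

Derivation:
Byte[0]=D1: 2-byte lead, need 1 cont bytes. acc=0x11
Byte[1]=A4: continuation. acc=(acc<<6)|0x24=0x464
Completed: cp=U+0464 (starts at byte 0)
Byte[2]=64: 1-byte ASCII. cp=U+0064
Byte[3]=F0: 4-byte lead, need 3 cont bytes. acc=0x0
Byte[4]=A8: continuation. acc=(acc<<6)|0x28=0x28
Byte[5]=83: continuation. acc=(acc<<6)|0x03=0xA03
Byte[6]=9B: continuation. acc=(acc<<6)|0x1B=0x280DB
Completed: cp=U+280DB (starts at byte 3)
Byte[7]=E2: 3-byte lead, need 2 cont bytes. acc=0x2
Byte[8]=91: continuation. acc=(acc<<6)|0x11=0x91
Byte[9]=93: continuation. acc=(acc<<6)|0x13=0x2453
Completed: cp=U+2453 (starts at byte 7)
Byte[10]=2E: 1-byte ASCII. cp=U+002E
Byte[11]=E5: 3-byte lead, need 2 cont bytes. acc=0x5
Byte[12]=BC: continuation. acc=(acc<<6)|0x3C=0x17C
Byte[13]=9E: continuation. acc=(acc<<6)|0x1E=0x5F1E
Completed: cp=U+5F1E (starts at byte 11)
Byte[14]=E9: 3-byte lead, need 2 cont bytes. acc=0x9
Byte[15]=96: continuation. acc=(acc<<6)|0x16=0x256
Byte[16]=B4: continuation. acc=(acc<<6)|0x34=0x95B4
Completed: cp=U+95B4 (starts at byte 14)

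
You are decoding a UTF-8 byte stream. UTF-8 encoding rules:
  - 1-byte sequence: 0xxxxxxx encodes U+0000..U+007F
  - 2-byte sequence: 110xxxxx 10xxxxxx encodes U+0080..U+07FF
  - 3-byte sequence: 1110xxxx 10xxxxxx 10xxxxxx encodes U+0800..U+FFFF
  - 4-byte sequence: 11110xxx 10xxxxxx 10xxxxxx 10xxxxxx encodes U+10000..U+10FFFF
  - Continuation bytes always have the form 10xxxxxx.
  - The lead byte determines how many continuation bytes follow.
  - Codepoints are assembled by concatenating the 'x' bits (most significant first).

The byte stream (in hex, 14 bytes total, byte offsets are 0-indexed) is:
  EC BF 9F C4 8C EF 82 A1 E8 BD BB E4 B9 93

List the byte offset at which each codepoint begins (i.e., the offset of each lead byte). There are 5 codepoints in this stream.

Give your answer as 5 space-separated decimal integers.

Answer: 0 3 5 8 11

Derivation:
Byte[0]=EC: 3-byte lead, need 2 cont bytes. acc=0xC
Byte[1]=BF: continuation. acc=(acc<<6)|0x3F=0x33F
Byte[2]=9F: continuation. acc=(acc<<6)|0x1F=0xCFDF
Completed: cp=U+CFDF (starts at byte 0)
Byte[3]=C4: 2-byte lead, need 1 cont bytes. acc=0x4
Byte[4]=8C: continuation. acc=(acc<<6)|0x0C=0x10C
Completed: cp=U+010C (starts at byte 3)
Byte[5]=EF: 3-byte lead, need 2 cont bytes. acc=0xF
Byte[6]=82: continuation. acc=(acc<<6)|0x02=0x3C2
Byte[7]=A1: continuation. acc=(acc<<6)|0x21=0xF0A1
Completed: cp=U+F0A1 (starts at byte 5)
Byte[8]=E8: 3-byte lead, need 2 cont bytes. acc=0x8
Byte[9]=BD: continuation. acc=(acc<<6)|0x3D=0x23D
Byte[10]=BB: continuation. acc=(acc<<6)|0x3B=0x8F7B
Completed: cp=U+8F7B (starts at byte 8)
Byte[11]=E4: 3-byte lead, need 2 cont bytes. acc=0x4
Byte[12]=B9: continuation. acc=(acc<<6)|0x39=0x139
Byte[13]=93: continuation. acc=(acc<<6)|0x13=0x4E53
Completed: cp=U+4E53 (starts at byte 11)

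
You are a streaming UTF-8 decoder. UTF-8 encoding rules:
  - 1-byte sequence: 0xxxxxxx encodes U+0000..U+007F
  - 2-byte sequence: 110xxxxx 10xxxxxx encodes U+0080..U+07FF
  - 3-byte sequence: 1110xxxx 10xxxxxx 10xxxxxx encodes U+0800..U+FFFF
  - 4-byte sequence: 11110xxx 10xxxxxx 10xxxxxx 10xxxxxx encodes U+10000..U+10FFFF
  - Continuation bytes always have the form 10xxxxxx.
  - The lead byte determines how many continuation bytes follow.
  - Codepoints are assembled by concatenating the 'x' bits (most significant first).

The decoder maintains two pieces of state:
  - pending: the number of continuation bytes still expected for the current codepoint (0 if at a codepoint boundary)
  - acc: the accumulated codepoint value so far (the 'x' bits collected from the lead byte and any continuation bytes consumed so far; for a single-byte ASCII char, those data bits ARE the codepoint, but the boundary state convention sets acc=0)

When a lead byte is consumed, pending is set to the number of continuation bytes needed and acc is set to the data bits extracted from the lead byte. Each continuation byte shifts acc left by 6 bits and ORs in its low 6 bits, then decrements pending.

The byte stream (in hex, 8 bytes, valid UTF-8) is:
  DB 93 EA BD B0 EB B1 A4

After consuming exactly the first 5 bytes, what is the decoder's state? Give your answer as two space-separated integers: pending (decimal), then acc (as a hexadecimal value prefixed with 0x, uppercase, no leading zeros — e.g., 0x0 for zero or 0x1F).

Byte[0]=DB: 2-byte lead. pending=1, acc=0x1B
Byte[1]=93: continuation. acc=(acc<<6)|0x13=0x6D3, pending=0
Byte[2]=EA: 3-byte lead. pending=2, acc=0xA
Byte[3]=BD: continuation. acc=(acc<<6)|0x3D=0x2BD, pending=1
Byte[4]=B0: continuation. acc=(acc<<6)|0x30=0xAF70, pending=0

Answer: 0 0xAF70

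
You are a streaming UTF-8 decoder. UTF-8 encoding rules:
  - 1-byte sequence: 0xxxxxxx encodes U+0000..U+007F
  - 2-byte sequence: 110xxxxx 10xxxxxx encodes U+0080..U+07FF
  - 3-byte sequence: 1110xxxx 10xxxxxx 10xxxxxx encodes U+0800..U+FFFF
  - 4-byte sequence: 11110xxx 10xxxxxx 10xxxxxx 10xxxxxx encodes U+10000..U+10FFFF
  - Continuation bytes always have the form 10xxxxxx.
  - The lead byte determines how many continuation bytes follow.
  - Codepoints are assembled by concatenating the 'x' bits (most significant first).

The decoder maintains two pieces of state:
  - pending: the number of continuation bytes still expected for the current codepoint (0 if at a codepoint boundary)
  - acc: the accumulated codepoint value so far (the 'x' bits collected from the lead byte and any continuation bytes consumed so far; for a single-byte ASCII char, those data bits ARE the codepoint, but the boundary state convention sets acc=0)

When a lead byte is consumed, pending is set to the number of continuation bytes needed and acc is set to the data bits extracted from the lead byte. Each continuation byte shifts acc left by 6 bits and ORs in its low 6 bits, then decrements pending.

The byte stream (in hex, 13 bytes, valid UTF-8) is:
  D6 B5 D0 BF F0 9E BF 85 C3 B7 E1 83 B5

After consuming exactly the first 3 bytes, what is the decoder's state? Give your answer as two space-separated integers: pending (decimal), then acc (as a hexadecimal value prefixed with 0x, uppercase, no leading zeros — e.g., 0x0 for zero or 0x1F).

Answer: 1 0x10

Derivation:
Byte[0]=D6: 2-byte lead. pending=1, acc=0x16
Byte[1]=B5: continuation. acc=(acc<<6)|0x35=0x5B5, pending=0
Byte[2]=D0: 2-byte lead. pending=1, acc=0x10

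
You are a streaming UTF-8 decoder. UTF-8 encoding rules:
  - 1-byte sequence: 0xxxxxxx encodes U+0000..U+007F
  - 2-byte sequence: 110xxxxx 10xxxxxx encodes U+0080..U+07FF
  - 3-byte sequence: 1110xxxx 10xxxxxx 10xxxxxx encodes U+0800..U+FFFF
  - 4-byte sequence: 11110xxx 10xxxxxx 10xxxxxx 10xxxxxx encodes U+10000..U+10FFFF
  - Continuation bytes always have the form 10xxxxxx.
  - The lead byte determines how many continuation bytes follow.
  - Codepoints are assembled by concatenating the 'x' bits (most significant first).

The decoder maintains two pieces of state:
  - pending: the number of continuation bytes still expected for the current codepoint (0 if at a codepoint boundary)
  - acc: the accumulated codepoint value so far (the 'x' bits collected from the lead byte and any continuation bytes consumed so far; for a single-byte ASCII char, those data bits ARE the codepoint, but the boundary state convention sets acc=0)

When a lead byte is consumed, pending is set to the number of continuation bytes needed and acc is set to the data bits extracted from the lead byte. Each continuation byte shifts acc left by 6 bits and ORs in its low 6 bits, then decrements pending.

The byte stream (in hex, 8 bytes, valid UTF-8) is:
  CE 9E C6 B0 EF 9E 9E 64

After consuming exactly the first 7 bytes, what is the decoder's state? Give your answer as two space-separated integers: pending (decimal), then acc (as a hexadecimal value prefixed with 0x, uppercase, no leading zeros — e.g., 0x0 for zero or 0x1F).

Byte[0]=CE: 2-byte lead. pending=1, acc=0xE
Byte[1]=9E: continuation. acc=(acc<<6)|0x1E=0x39E, pending=0
Byte[2]=C6: 2-byte lead. pending=1, acc=0x6
Byte[3]=B0: continuation. acc=(acc<<6)|0x30=0x1B0, pending=0
Byte[4]=EF: 3-byte lead. pending=2, acc=0xF
Byte[5]=9E: continuation. acc=(acc<<6)|0x1E=0x3DE, pending=1
Byte[6]=9E: continuation. acc=(acc<<6)|0x1E=0xF79E, pending=0

Answer: 0 0xF79E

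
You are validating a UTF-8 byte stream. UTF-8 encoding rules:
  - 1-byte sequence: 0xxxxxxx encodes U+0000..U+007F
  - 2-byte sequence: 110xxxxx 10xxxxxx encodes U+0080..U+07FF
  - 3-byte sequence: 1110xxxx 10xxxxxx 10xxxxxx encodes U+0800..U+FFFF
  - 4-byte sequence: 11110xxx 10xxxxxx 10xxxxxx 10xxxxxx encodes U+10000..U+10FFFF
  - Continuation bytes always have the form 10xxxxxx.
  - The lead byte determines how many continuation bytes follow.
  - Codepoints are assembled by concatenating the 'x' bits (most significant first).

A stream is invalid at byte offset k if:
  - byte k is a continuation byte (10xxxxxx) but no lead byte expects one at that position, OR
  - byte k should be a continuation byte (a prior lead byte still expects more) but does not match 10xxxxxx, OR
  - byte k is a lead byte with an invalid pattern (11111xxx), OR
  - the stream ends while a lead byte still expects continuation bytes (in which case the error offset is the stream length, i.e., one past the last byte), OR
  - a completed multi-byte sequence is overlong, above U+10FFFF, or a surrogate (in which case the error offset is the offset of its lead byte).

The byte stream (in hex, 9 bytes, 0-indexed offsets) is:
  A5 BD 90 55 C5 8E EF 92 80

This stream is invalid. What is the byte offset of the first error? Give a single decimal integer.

Byte[0]=A5: INVALID lead byte (not 0xxx/110x/1110/11110)

Answer: 0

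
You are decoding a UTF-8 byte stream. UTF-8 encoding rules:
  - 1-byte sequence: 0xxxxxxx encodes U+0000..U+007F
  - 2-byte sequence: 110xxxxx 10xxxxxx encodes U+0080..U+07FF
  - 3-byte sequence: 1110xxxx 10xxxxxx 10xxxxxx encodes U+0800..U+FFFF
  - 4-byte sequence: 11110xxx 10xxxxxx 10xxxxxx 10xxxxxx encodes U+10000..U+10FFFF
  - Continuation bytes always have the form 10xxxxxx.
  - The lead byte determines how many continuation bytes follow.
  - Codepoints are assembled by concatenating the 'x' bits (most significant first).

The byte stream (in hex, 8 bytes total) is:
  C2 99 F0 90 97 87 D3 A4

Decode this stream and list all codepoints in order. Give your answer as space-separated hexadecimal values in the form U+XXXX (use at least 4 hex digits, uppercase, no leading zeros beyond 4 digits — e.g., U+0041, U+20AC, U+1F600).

Answer: U+0099 U+105C7 U+04E4

Derivation:
Byte[0]=C2: 2-byte lead, need 1 cont bytes. acc=0x2
Byte[1]=99: continuation. acc=(acc<<6)|0x19=0x99
Completed: cp=U+0099 (starts at byte 0)
Byte[2]=F0: 4-byte lead, need 3 cont bytes. acc=0x0
Byte[3]=90: continuation. acc=(acc<<6)|0x10=0x10
Byte[4]=97: continuation. acc=(acc<<6)|0x17=0x417
Byte[5]=87: continuation. acc=(acc<<6)|0x07=0x105C7
Completed: cp=U+105C7 (starts at byte 2)
Byte[6]=D3: 2-byte lead, need 1 cont bytes. acc=0x13
Byte[7]=A4: continuation. acc=(acc<<6)|0x24=0x4E4
Completed: cp=U+04E4 (starts at byte 6)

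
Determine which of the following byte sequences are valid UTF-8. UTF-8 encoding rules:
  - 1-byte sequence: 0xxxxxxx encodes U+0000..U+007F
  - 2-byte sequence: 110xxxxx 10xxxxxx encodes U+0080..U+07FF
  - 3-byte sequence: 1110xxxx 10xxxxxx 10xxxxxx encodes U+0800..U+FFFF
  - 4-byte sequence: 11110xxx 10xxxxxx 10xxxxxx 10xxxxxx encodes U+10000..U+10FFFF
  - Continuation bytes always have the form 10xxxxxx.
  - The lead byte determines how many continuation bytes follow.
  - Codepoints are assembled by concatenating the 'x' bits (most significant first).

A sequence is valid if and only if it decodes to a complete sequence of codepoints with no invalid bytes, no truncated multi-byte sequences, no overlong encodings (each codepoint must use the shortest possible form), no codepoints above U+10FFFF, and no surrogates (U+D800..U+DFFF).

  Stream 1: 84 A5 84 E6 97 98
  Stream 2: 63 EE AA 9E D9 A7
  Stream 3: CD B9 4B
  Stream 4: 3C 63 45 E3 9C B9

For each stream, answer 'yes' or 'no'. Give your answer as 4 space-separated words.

Answer: no yes yes yes

Derivation:
Stream 1: error at byte offset 0. INVALID
Stream 2: decodes cleanly. VALID
Stream 3: decodes cleanly. VALID
Stream 4: decodes cleanly. VALID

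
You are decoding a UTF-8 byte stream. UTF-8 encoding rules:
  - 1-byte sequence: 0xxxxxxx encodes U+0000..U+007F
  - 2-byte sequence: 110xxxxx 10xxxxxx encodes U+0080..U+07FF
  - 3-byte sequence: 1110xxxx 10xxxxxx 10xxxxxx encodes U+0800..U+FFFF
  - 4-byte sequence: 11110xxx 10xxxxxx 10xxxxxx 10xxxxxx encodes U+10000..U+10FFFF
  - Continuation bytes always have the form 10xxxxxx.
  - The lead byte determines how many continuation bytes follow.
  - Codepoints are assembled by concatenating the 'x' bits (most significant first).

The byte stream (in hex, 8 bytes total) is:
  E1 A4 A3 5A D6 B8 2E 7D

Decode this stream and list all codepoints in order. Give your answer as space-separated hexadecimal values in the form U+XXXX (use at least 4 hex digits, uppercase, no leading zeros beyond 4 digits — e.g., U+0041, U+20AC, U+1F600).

Answer: U+1923 U+005A U+05B8 U+002E U+007D

Derivation:
Byte[0]=E1: 3-byte lead, need 2 cont bytes. acc=0x1
Byte[1]=A4: continuation. acc=(acc<<6)|0x24=0x64
Byte[2]=A3: continuation. acc=(acc<<6)|0x23=0x1923
Completed: cp=U+1923 (starts at byte 0)
Byte[3]=5A: 1-byte ASCII. cp=U+005A
Byte[4]=D6: 2-byte lead, need 1 cont bytes. acc=0x16
Byte[5]=B8: continuation. acc=(acc<<6)|0x38=0x5B8
Completed: cp=U+05B8 (starts at byte 4)
Byte[6]=2E: 1-byte ASCII. cp=U+002E
Byte[7]=7D: 1-byte ASCII. cp=U+007D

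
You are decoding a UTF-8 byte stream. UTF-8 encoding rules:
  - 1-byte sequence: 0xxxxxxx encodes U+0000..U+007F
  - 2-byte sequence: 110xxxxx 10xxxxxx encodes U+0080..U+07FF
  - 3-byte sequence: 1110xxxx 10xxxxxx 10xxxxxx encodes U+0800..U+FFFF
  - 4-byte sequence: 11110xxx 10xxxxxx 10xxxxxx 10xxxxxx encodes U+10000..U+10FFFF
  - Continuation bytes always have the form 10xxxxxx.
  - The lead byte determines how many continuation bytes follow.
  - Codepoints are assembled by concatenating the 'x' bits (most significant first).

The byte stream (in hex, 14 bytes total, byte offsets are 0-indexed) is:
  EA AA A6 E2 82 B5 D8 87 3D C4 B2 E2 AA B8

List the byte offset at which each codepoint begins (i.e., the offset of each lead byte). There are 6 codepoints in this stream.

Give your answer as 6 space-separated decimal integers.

Byte[0]=EA: 3-byte lead, need 2 cont bytes. acc=0xA
Byte[1]=AA: continuation. acc=(acc<<6)|0x2A=0x2AA
Byte[2]=A6: continuation. acc=(acc<<6)|0x26=0xAAA6
Completed: cp=U+AAA6 (starts at byte 0)
Byte[3]=E2: 3-byte lead, need 2 cont bytes. acc=0x2
Byte[4]=82: continuation. acc=(acc<<6)|0x02=0x82
Byte[5]=B5: continuation. acc=(acc<<6)|0x35=0x20B5
Completed: cp=U+20B5 (starts at byte 3)
Byte[6]=D8: 2-byte lead, need 1 cont bytes. acc=0x18
Byte[7]=87: continuation. acc=(acc<<6)|0x07=0x607
Completed: cp=U+0607 (starts at byte 6)
Byte[8]=3D: 1-byte ASCII. cp=U+003D
Byte[9]=C4: 2-byte lead, need 1 cont bytes. acc=0x4
Byte[10]=B2: continuation. acc=(acc<<6)|0x32=0x132
Completed: cp=U+0132 (starts at byte 9)
Byte[11]=E2: 3-byte lead, need 2 cont bytes. acc=0x2
Byte[12]=AA: continuation. acc=(acc<<6)|0x2A=0xAA
Byte[13]=B8: continuation. acc=(acc<<6)|0x38=0x2AB8
Completed: cp=U+2AB8 (starts at byte 11)

Answer: 0 3 6 8 9 11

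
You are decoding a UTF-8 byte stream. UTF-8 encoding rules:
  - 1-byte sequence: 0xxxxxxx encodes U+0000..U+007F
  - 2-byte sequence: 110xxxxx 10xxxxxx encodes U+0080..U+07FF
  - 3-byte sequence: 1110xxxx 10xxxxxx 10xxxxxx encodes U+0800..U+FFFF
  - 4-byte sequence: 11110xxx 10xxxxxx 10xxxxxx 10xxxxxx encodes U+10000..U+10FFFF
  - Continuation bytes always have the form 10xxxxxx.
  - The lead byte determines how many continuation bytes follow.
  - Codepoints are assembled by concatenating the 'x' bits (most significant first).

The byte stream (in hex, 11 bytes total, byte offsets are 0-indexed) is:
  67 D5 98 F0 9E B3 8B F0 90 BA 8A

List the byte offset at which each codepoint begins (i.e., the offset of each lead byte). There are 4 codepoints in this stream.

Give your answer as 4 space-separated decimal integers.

Answer: 0 1 3 7

Derivation:
Byte[0]=67: 1-byte ASCII. cp=U+0067
Byte[1]=D5: 2-byte lead, need 1 cont bytes. acc=0x15
Byte[2]=98: continuation. acc=(acc<<6)|0x18=0x558
Completed: cp=U+0558 (starts at byte 1)
Byte[3]=F0: 4-byte lead, need 3 cont bytes. acc=0x0
Byte[4]=9E: continuation. acc=(acc<<6)|0x1E=0x1E
Byte[5]=B3: continuation. acc=(acc<<6)|0x33=0x7B3
Byte[6]=8B: continuation. acc=(acc<<6)|0x0B=0x1ECCB
Completed: cp=U+1ECCB (starts at byte 3)
Byte[7]=F0: 4-byte lead, need 3 cont bytes. acc=0x0
Byte[8]=90: continuation. acc=(acc<<6)|0x10=0x10
Byte[9]=BA: continuation. acc=(acc<<6)|0x3A=0x43A
Byte[10]=8A: continuation. acc=(acc<<6)|0x0A=0x10E8A
Completed: cp=U+10E8A (starts at byte 7)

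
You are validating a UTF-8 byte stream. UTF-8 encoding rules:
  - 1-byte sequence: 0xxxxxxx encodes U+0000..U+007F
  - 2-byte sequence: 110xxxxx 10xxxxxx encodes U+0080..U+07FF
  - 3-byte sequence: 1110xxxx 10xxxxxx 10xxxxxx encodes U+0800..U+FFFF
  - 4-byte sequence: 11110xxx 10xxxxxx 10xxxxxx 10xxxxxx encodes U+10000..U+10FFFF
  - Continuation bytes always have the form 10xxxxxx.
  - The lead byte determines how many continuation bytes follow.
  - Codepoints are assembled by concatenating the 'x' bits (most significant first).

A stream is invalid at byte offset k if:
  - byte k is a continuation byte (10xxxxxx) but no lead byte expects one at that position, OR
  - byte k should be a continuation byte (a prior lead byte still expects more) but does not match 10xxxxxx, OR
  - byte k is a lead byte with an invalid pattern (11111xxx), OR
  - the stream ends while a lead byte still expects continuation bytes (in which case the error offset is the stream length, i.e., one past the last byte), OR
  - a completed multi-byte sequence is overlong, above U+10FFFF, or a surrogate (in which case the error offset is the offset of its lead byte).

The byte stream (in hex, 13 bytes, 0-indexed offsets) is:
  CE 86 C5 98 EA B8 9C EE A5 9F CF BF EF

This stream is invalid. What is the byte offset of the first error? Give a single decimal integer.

Answer: 13

Derivation:
Byte[0]=CE: 2-byte lead, need 1 cont bytes. acc=0xE
Byte[1]=86: continuation. acc=(acc<<6)|0x06=0x386
Completed: cp=U+0386 (starts at byte 0)
Byte[2]=C5: 2-byte lead, need 1 cont bytes. acc=0x5
Byte[3]=98: continuation. acc=(acc<<6)|0x18=0x158
Completed: cp=U+0158 (starts at byte 2)
Byte[4]=EA: 3-byte lead, need 2 cont bytes. acc=0xA
Byte[5]=B8: continuation. acc=(acc<<6)|0x38=0x2B8
Byte[6]=9C: continuation. acc=(acc<<6)|0x1C=0xAE1C
Completed: cp=U+AE1C (starts at byte 4)
Byte[7]=EE: 3-byte lead, need 2 cont bytes. acc=0xE
Byte[8]=A5: continuation. acc=(acc<<6)|0x25=0x3A5
Byte[9]=9F: continuation. acc=(acc<<6)|0x1F=0xE95F
Completed: cp=U+E95F (starts at byte 7)
Byte[10]=CF: 2-byte lead, need 1 cont bytes. acc=0xF
Byte[11]=BF: continuation. acc=(acc<<6)|0x3F=0x3FF
Completed: cp=U+03FF (starts at byte 10)
Byte[12]=EF: 3-byte lead, need 2 cont bytes. acc=0xF
Byte[13]: stream ended, expected continuation. INVALID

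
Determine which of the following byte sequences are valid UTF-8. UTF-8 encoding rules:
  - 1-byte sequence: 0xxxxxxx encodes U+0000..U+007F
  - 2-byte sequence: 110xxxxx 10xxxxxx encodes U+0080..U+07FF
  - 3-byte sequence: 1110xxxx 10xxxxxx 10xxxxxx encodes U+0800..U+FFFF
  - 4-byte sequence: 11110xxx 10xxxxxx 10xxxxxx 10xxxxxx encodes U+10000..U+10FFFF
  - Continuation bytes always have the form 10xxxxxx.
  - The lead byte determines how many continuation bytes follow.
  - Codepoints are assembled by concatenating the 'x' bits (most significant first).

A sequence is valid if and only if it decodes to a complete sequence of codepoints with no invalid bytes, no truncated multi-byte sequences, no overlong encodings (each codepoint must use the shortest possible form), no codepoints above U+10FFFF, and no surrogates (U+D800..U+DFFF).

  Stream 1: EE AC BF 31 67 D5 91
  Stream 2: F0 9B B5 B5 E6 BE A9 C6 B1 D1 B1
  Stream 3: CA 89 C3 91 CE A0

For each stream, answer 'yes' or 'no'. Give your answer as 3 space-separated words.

Answer: yes yes yes

Derivation:
Stream 1: decodes cleanly. VALID
Stream 2: decodes cleanly. VALID
Stream 3: decodes cleanly. VALID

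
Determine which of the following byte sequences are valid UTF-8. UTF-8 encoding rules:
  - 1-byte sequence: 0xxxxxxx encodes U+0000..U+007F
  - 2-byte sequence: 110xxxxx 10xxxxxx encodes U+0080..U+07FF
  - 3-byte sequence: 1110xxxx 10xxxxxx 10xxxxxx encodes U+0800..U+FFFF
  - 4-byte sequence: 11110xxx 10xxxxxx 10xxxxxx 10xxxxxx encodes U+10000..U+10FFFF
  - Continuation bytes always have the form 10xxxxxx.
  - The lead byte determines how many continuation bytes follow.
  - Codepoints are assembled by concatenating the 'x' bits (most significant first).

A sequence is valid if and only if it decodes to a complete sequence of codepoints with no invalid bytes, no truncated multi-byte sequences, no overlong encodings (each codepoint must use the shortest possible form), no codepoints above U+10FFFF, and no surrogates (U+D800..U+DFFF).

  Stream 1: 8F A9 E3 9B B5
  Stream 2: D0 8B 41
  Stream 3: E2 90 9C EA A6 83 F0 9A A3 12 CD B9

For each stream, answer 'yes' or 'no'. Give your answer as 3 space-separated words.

Stream 1: error at byte offset 0. INVALID
Stream 2: decodes cleanly. VALID
Stream 3: error at byte offset 9. INVALID

Answer: no yes no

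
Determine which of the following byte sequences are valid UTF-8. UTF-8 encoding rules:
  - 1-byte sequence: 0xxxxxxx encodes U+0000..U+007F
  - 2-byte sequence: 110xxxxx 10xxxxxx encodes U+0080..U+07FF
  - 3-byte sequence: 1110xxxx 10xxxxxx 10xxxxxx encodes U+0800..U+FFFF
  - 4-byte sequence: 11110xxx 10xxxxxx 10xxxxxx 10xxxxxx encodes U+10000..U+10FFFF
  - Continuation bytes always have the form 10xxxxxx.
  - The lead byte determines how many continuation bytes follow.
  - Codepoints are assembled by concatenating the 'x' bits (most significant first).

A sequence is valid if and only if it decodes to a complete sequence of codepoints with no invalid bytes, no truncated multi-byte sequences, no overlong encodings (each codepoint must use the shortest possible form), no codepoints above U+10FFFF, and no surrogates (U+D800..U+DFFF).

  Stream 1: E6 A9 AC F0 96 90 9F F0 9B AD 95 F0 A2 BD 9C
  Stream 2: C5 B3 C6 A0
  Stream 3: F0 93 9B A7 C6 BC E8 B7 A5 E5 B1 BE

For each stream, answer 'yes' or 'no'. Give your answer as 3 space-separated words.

Answer: yes yes yes

Derivation:
Stream 1: decodes cleanly. VALID
Stream 2: decodes cleanly. VALID
Stream 3: decodes cleanly. VALID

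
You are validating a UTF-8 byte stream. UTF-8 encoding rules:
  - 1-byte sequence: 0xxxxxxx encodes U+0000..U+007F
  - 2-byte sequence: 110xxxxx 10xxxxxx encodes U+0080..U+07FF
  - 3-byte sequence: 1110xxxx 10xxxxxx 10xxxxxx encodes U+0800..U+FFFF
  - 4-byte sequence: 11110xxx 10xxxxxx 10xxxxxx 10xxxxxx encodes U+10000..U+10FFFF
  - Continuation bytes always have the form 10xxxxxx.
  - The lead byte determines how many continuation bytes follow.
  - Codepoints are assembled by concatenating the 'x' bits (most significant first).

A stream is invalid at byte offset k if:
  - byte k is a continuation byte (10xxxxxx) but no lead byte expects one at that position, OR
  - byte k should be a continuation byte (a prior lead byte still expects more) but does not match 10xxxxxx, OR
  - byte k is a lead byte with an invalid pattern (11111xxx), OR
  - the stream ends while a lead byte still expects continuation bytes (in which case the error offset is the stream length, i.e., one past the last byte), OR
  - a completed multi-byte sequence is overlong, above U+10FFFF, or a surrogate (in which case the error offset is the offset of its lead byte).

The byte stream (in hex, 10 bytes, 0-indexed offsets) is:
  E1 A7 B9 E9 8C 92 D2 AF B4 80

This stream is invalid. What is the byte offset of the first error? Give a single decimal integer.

Answer: 8

Derivation:
Byte[0]=E1: 3-byte lead, need 2 cont bytes. acc=0x1
Byte[1]=A7: continuation. acc=(acc<<6)|0x27=0x67
Byte[2]=B9: continuation. acc=(acc<<6)|0x39=0x19F9
Completed: cp=U+19F9 (starts at byte 0)
Byte[3]=E9: 3-byte lead, need 2 cont bytes. acc=0x9
Byte[4]=8C: continuation. acc=(acc<<6)|0x0C=0x24C
Byte[5]=92: continuation. acc=(acc<<6)|0x12=0x9312
Completed: cp=U+9312 (starts at byte 3)
Byte[6]=D2: 2-byte lead, need 1 cont bytes. acc=0x12
Byte[7]=AF: continuation. acc=(acc<<6)|0x2F=0x4AF
Completed: cp=U+04AF (starts at byte 6)
Byte[8]=B4: INVALID lead byte (not 0xxx/110x/1110/11110)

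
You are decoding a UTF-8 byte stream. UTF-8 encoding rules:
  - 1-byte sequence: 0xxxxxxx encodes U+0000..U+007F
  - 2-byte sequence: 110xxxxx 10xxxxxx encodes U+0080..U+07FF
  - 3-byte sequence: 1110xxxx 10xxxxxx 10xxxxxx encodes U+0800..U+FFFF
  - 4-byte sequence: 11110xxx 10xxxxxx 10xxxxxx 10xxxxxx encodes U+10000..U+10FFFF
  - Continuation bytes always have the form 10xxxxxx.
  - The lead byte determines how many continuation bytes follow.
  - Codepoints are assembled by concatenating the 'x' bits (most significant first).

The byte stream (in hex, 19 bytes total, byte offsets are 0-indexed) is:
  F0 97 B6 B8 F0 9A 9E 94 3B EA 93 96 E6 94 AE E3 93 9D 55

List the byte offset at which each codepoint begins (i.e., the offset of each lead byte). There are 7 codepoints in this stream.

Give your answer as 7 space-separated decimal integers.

Answer: 0 4 8 9 12 15 18

Derivation:
Byte[0]=F0: 4-byte lead, need 3 cont bytes. acc=0x0
Byte[1]=97: continuation. acc=(acc<<6)|0x17=0x17
Byte[2]=B6: continuation. acc=(acc<<6)|0x36=0x5F6
Byte[3]=B8: continuation. acc=(acc<<6)|0x38=0x17DB8
Completed: cp=U+17DB8 (starts at byte 0)
Byte[4]=F0: 4-byte lead, need 3 cont bytes. acc=0x0
Byte[5]=9A: continuation. acc=(acc<<6)|0x1A=0x1A
Byte[6]=9E: continuation. acc=(acc<<6)|0x1E=0x69E
Byte[7]=94: continuation. acc=(acc<<6)|0x14=0x1A794
Completed: cp=U+1A794 (starts at byte 4)
Byte[8]=3B: 1-byte ASCII. cp=U+003B
Byte[9]=EA: 3-byte lead, need 2 cont bytes. acc=0xA
Byte[10]=93: continuation. acc=(acc<<6)|0x13=0x293
Byte[11]=96: continuation. acc=(acc<<6)|0x16=0xA4D6
Completed: cp=U+A4D6 (starts at byte 9)
Byte[12]=E6: 3-byte lead, need 2 cont bytes. acc=0x6
Byte[13]=94: continuation. acc=(acc<<6)|0x14=0x194
Byte[14]=AE: continuation. acc=(acc<<6)|0x2E=0x652E
Completed: cp=U+652E (starts at byte 12)
Byte[15]=E3: 3-byte lead, need 2 cont bytes. acc=0x3
Byte[16]=93: continuation. acc=(acc<<6)|0x13=0xD3
Byte[17]=9D: continuation. acc=(acc<<6)|0x1D=0x34DD
Completed: cp=U+34DD (starts at byte 15)
Byte[18]=55: 1-byte ASCII. cp=U+0055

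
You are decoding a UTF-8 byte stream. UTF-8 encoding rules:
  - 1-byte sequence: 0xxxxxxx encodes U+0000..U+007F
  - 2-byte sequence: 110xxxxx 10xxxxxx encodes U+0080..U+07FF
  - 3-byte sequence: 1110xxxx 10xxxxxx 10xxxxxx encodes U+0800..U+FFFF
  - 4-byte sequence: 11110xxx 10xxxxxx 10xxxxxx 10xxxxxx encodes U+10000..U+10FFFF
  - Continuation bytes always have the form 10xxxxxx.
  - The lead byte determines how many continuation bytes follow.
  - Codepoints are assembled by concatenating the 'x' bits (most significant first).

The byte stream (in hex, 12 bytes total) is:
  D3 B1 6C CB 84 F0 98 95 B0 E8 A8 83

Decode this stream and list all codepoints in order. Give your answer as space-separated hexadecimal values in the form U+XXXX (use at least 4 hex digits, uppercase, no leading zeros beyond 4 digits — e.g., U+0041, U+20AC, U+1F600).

Byte[0]=D3: 2-byte lead, need 1 cont bytes. acc=0x13
Byte[1]=B1: continuation. acc=(acc<<6)|0x31=0x4F1
Completed: cp=U+04F1 (starts at byte 0)
Byte[2]=6C: 1-byte ASCII. cp=U+006C
Byte[3]=CB: 2-byte lead, need 1 cont bytes. acc=0xB
Byte[4]=84: continuation. acc=(acc<<6)|0x04=0x2C4
Completed: cp=U+02C4 (starts at byte 3)
Byte[5]=F0: 4-byte lead, need 3 cont bytes. acc=0x0
Byte[6]=98: continuation. acc=(acc<<6)|0x18=0x18
Byte[7]=95: continuation. acc=(acc<<6)|0x15=0x615
Byte[8]=B0: continuation. acc=(acc<<6)|0x30=0x18570
Completed: cp=U+18570 (starts at byte 5)
Byte[9]=E8: 3-byte lead, need 2 cont bytes. acc=0x8
Byte[10]=A8: continuation. acc=(acc<<6)|0x28=0x228
Byte[11]=83: continuation. acc=(acc<<6)|0x03=0x8A03
Completed: cp=U+8A03 (starts at byte 9)

Answer: U+04F1 U+006C U+02C4 U+18570 U+8A03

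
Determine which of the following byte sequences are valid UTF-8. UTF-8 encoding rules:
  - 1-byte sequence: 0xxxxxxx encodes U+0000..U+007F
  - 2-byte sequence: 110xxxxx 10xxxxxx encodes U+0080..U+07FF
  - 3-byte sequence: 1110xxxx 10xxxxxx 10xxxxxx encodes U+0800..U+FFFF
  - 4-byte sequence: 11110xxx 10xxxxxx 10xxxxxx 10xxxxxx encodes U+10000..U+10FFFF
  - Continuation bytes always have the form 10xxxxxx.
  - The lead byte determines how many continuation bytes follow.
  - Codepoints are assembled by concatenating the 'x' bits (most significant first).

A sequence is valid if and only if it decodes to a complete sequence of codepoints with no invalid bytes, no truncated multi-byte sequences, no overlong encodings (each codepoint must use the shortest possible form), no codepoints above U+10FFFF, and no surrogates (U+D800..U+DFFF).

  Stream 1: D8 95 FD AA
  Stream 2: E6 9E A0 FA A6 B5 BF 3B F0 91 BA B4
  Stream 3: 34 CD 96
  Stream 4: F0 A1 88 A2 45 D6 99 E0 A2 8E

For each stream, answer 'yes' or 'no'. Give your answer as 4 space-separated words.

Stream 1: error at byte offset 2. INVALID
Stream 2: error at byte offset 3. INVALID
Stream 3: decodes cleanly. VALID
Stream 4: decodes cleanly. VALID

Answer: no no yes yes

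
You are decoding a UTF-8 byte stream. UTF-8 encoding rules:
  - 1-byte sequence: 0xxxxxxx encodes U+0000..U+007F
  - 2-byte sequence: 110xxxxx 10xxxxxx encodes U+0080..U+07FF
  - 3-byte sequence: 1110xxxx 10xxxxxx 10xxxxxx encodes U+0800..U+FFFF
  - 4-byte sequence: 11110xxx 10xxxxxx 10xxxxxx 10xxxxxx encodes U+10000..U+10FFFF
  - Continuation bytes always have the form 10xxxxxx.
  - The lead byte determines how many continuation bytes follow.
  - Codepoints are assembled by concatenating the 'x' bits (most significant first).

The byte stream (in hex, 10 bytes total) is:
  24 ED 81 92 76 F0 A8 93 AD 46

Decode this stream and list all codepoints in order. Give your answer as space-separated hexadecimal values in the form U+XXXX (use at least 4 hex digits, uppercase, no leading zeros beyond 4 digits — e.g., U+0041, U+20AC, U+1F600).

Answer: U+0024 U+D052 U+0076 U+284ED U+0046

Derivation:
Byte[0]=24: 1-byte ASCII. cp=U+0024
Byte[1]=ED: 3-byte lead, need 2 cont bytes. acc=0xD
Byte[2]=81: continuation. acc=(acc<<6)|0x01=0x341
Byte[3]=92: continuation. acc=(acc<<6)|0x12=0xD052
Completed: cp=U+D052 (starts at byte 1)
Byte[4]=76: 1-byte ASCII. cp=U+0076
Byte[5]=F0: 4-byte lead, need 3 cont bytes. acc=0x0
Byte[6]=A8: continuation. acc=(acc<<6)|0x28=0x28
Byte[7]=93: continuation. acc=(acc<<6)|0x13=0xA13
Byte[8]=AD: continuation. acc=(acc<<6)|0x2D=0x284ED
Completed: cp=U+284ED (starts at byte 5)
Byte[9]=46: 1-byte ASCII. cp=U+0046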